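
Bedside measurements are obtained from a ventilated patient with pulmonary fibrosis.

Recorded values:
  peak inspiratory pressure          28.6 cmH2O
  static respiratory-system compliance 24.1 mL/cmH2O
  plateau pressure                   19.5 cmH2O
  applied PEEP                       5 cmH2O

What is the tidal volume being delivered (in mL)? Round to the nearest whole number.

Vt = Cstat × (Pplat − PEEP) = 24.1 × (19.5 − 5) = 24.1 × 14.5 = 349.45 mL.

349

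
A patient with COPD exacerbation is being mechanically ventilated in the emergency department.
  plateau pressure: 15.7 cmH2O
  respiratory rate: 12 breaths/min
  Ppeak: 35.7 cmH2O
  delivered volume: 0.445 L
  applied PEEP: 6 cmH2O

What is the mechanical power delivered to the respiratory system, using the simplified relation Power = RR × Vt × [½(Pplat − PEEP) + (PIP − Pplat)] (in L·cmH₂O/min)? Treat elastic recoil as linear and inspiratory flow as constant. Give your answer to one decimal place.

132.7

Per-breath work = Vt × [½(Pplat−PEEP) + (PIP−Pplat)] = 0.445 × [0.5×9.7 + 20.0] = 0.445 × 24.85 = 11.058 L·cmH2O.
Power = 12 × 11.058 = 132.7 L·cmH2O/min.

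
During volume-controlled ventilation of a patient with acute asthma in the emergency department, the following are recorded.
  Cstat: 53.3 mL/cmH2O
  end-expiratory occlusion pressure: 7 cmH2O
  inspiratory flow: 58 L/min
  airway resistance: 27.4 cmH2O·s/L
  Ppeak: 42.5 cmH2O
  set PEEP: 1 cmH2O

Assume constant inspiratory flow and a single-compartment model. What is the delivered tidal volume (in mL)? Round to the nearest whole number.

Flow: 58 L/min ÷ 60 = 0.9667 L/s.
Total PEEP = 7 cmH2O (set 1 + intrinsic 6); this is the baseline alveolar pressure.
Equation of motion (constant flow): PIP = Vt/C + R·V̇ + PEEP.
Vt/C = PIP − R·V̇ − PEEP = 42.5 − 26.488 − 7 = 9.012 cmH2O.
Vt = C × 9.012 = 53.3 × 9.012 = 480.34 mL.

480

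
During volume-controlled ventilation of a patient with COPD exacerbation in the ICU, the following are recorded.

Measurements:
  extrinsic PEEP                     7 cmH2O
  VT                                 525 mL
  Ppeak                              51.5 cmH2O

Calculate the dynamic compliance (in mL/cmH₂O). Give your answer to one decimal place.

Dynamic compliance = Vt / (PIP − PEEP) = 525 / (51.5 − 7) = 525 / 44.5 = 11.798 mL/cmH2O.

11.8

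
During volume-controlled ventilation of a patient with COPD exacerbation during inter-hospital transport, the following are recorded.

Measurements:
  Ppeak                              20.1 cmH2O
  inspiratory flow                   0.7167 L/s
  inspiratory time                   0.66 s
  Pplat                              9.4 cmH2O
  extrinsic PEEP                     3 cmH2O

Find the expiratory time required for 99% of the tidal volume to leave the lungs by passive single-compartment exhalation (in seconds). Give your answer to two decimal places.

5.08

Vt = flow × Ti = 0.7167 L/s × 0.66 s × 1000 mL/L = 473.02 mL.
R = (PIP − Pplat)/V̇ = (20.1 − 9.4) / 0.7167 = 10.7/0.7167 = 14.93 cmH2O·s/L.
C = Vt/(Pplat − PEEP) = 473.02 / (9.4 − 3) = 473.02/6.4 = 73.909 mL/cmH2O.
τ = R × C = 14.93 × 0.07391 L/cmH2O = 1.103 s.
t = −τ·ln(1 − 0.99) = −1.103·ln(0.01) = 5.08 s.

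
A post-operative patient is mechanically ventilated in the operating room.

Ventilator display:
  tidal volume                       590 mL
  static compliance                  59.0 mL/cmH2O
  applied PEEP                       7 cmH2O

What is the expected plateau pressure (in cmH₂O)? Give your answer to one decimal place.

Pplat = PEEP + Vt / Cstat = 7 + 590 / 59.0 = 7 + 10.0 = 17.0 cmH2O.

17.0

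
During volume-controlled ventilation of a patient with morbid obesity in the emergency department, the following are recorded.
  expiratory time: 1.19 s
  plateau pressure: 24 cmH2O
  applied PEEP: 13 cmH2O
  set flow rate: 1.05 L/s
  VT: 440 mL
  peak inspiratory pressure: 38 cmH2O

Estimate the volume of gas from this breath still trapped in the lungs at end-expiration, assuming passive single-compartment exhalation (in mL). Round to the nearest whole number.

47

R = (PIP − Pplat)/V̇ = (38 − 24) / 1.05 = 14.0/1.05 = 13.333 cmH2O·s/L.
C = Vt/(Pplat − PEEP) = 440.0 / (24 − 13) = 440.0/11.0 = 40.0 mL/cmH2O.
τ = R × C = 13.333 × 0.04 L/cmH2O = 0.5333 s.
Fraction remaining = e^(−Te/τ) = e^(−1.19/0.5333) = 0.1074.
Trapped volume = 440.0 × 0.1074 = 47.256 mL.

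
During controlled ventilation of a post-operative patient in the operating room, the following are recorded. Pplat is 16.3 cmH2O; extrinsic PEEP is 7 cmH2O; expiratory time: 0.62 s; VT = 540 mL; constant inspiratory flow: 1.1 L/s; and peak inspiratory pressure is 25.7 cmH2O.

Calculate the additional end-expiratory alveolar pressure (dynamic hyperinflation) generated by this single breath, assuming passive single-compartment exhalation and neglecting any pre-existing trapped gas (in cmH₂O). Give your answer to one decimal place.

R = (PIP − Pplat)/V̇ = (25.7 − 16.3) / 1.1 = 9.4/1.1 = 8.545 cmH2O·s/L.
C = Vt/(Pplat − PEEP) = 540.0 / (16.3 − 7) = 540.0/9.3 = 58.065 mL/cmH2O.
τ = R × C = 8.545 × 0.05807 L/cmH2O = 0.4962 s.
Fraction remaining = e^(−Te/τ) = e^(−0.62/0.4962) = 0.2866; trapped volume = 540.0 × 0.2866 = 154.76 mL.
Additional alveolar pressure from trapping ≈ V_trapped / C = 154.76 / 58.065 = 2.665 cmH2O.

2.7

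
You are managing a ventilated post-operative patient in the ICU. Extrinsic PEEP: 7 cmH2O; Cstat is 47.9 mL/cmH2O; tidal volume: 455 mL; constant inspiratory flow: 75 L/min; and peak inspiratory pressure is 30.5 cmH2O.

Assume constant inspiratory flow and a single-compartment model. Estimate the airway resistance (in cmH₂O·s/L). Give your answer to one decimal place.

11.2

Flow: 75 L/min ÷ 60 = 1.25 L/s.
Equation of motion (constant flow): PIP = Vt/C + R·V̇ + PEEP.
R·V̇ = PIP − Vt/C − PEEP = 30.5 − 455/47.9 − 7 = 30.5 − 9.499 − 7 = 14.001 cmH2O.
R = 14.001 / 1.25 = 11.201 cmH2O·s/L.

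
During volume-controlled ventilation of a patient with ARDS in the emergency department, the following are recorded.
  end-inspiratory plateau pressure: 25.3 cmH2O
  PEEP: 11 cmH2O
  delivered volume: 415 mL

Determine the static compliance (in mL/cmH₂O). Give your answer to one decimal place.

29.0

Cstat = Vt / (Pplat − PEEP) = 415 / (25.3 − 11) = 415 / 14.3 = 29.021 mL/cmH2O.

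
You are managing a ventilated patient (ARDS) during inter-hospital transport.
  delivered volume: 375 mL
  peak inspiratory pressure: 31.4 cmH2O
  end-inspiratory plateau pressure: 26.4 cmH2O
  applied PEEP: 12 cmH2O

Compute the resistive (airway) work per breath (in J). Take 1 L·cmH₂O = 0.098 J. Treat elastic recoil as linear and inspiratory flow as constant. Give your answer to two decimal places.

0.18

With constant inspiratory flow the resistive pressure is constant at PIP − Pplat = 31.4 − 26.4 = 5.0 cmH2O, so resistive work = 5.0 × 0.375 = 1.875 L·cmH2O.
× 0.098 J/(L·cmH2O) → 0.1838 J.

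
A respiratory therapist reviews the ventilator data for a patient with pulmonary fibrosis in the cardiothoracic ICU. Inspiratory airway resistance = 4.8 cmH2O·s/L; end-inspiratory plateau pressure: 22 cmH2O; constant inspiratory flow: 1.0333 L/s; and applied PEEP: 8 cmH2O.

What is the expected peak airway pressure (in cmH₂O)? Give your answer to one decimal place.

PIP = Pplat + Raw × flow = 22 + 4.8 × 1.0333 = 22 + 4.96 = 26.96 cmH2O.

27.0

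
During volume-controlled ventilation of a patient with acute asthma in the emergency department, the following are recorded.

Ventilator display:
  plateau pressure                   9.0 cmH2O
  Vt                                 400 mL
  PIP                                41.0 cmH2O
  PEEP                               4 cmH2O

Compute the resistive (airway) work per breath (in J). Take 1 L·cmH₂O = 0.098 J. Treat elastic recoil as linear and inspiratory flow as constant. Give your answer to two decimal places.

1.25

With constant inspiratory flow the resistive pressure is constant at PIP − Pplat = 41.0 − 9.0 = 32.0 cmH2O, so resistive work = 32.0 × 0.400 = 12.8 L·cmH2O.
× 0.098 J/(L·cmH2O) → 1.254 J.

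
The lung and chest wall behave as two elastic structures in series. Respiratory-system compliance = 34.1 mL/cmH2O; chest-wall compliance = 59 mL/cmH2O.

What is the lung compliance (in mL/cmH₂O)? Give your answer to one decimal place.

80.8

1/CL = 1/Crs − 1/Ccw.
1/CL = 1/34.1 − 1/59 = 0.01238.
CL = 80.775 mL/cmH2O.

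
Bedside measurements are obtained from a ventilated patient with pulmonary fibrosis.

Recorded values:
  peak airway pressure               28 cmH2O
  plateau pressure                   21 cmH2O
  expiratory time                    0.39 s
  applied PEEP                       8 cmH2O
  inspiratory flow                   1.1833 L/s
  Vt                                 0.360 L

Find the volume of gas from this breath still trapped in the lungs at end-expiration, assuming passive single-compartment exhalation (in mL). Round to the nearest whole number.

R = (PIP − Pplat)/V̇ = (28 − 21) / 1.1833 = 7.0/1.1833 = 5.916 cmH2O·s/L.
C = Vt/(Pplat − PEEP) = 360.0 / (21 − 8) = 360.0/13.0 = 27.692 mL/cmH2O.
τ = R × C = 5.916 × 0.02769 L/cmH2O = 0.1638 s.
Fraction remaining = e^(−Te/τ) = e^(−0.39/0.1638) = 0.09246.
Trapped volume = 360.0 × 0.09246 = 33.286 mL.

33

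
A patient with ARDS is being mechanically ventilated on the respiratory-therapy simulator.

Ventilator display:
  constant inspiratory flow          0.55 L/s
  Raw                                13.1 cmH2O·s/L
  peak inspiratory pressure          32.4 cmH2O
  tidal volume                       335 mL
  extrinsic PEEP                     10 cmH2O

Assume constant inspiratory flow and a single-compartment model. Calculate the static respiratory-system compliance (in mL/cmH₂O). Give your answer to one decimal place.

Equation of motion (constant flow): PIP = Vt/C + R·V̇ + PEEP.
Vt/C = PIP − R·V̇ − PEEP = 32.4 − 13.1×0.55 − 10 = 32.4 − 7.205 − 10 = 15.195 cmH2O.
C = Vt / 15.195 = 335 / 15.195 = 22.047 mL/cmH2O.

22.0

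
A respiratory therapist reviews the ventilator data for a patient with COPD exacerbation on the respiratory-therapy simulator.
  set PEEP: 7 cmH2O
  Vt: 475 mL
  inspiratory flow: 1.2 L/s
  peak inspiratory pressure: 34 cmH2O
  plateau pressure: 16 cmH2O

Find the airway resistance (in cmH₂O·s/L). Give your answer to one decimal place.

15.0

Raw = (PIP − Pplat) / flow = (34 − 16) / 1.2 = 18.0 / 1.2 = 15.0 cmH2O·s/L.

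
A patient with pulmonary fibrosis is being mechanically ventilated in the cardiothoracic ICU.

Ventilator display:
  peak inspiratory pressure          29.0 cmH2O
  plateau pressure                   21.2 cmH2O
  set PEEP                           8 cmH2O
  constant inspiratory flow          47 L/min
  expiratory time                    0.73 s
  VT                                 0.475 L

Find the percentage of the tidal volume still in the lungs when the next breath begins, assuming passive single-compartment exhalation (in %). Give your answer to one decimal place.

13.0

Flow: 47 L/min ÷ 60 = 0.7833 L/s.
R = (PIP − Pplat)/V̇ = (29.0 − 21.2) / 0.7833 = 7.8/0.7833 = 9.958 cmH2O·s/L.
C = Vt/(Pplat − PEEP) = 475.0 / (21.2 − 8) = 475.0/13.2 = 35.985 mL/cmH2O.
τ = R × C = 9.958 × 0.03599 L/cmH2O = 0.3584 s.
Fraction remaining at end-expiration = e^(−Te/τ) = e^(−0.73/0.3584) = 0.1304 → 13.04%.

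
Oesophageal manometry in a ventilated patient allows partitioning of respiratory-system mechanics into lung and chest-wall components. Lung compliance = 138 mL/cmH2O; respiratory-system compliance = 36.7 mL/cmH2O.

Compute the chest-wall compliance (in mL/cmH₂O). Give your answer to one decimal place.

50.0

1/Ccw = 1/Crs − 1/CL.
1/Ccw = 1/36.7 − 1/138 = 0.02.
Ccw = 50.0 mL/cmH2O.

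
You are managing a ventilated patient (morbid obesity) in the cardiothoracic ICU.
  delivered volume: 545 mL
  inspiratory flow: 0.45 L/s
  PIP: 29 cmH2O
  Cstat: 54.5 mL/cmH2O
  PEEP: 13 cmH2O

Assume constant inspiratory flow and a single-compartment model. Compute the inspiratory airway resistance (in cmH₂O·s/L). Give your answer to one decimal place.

Equation of motion (constant flow): PIP = Vt/C + R·V̇ + PEEP.
R·V̇ = PIP − Vt/C − PEEP = 29 − 545/54.5 − 13 = 29 − 10.0 − 13 = 6.0 cmH2O.
R = 6.0 / 0.45 = 13.333 cmH2O·s/L.

13.3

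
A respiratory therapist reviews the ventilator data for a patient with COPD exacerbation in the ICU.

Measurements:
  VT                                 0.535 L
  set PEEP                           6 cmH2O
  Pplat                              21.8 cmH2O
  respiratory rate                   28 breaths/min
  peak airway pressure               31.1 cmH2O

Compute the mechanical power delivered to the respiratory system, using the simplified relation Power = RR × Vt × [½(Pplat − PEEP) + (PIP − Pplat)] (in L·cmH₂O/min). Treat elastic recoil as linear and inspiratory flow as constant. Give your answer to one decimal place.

257.7

Per-breath work = Vt × [½(Pplat−PEEP) + (PIP−Pplat)] = 0.535 × [0.5×15.8 + 9.3] = 0.535 × 17.2 = 9.202 L·cmH2O.
Power = 28 × 9.202 = 257.66 L·cmH2O/min.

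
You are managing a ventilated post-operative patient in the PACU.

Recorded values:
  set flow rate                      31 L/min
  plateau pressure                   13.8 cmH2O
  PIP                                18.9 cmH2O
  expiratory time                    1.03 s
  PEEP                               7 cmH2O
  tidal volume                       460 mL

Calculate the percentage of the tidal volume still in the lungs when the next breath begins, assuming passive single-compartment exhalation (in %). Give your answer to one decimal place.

21.4

Flow: 31 L/min ÷ 60 = 0.5167 L/s.
R = (PIP − Pplat)/V̇ = (18.9 − 13.8) / 0.5167 = 5.1/0.5167 = 9.87 cmH2O·s/L.
C = Vt/(Pplat − PEEP) = 460.0 / (13.8 − 7) = 460.0/6.8 = 67.647 mL/cmH2O.
τ = R × C = 9.87 × 0.06765 L/cmH2O = 0.6677 s.
Fraction remaining at end-expiration = e^(−Te/τ) = e^(−1.03/0.6677) = 0.2138 → 21.38%.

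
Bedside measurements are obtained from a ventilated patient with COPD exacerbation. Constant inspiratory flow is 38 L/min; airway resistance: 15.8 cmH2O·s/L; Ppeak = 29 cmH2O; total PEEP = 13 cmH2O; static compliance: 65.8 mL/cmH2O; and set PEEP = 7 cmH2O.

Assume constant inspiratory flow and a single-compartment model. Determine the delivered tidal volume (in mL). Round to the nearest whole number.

Flow: 38 L/min ÷ 60 = 0.6333 L/s.
Total PEEP = 13 cmH2O (set 7 + intrinsic 6); this is the baseline alveolar pressure.
Equation of motion (constant flow): PIP = Vt/C + R·V̇ + PEEP.
Vt/C = PIP − R·V̇ − PEEP = 29 − 10.006 − 13 = 5.994 cmH2O.
Vt = C × 5.994 = 65.8 × 5.994 = 394.41 mL.

394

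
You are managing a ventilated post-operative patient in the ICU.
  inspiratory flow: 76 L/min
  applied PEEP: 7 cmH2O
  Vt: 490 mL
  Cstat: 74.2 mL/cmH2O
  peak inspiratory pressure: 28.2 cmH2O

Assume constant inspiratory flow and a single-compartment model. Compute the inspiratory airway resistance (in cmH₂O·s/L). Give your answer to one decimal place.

11.5

Flow: 76 L/min ÷ 60 = 1.2667 L/s.
Equation of motion (constant flow): PIP = Vt/C + R·V̇ + PEEP.
R·V̇ = PIP − Vt/C − PEEP = 28.2 − 490/74.2 − 7 = 28.2 − 6.604 − 7 = 14.596 cmH2O.
R = 14.596 / 1.2667 = 11.523 cmH2O·s/L.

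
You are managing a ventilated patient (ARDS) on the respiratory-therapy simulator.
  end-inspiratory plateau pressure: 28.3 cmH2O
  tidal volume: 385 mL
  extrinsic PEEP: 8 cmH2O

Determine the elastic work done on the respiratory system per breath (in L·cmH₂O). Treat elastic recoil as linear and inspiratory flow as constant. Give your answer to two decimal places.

Elastic work ≈ ½ × (Pplat − PEEP) × Vt = 0.5 × (28.3 − 8) × 0.385 L = 0.5 × 20.3 × 0.385 = 3.908 L·cmH2O.

3.91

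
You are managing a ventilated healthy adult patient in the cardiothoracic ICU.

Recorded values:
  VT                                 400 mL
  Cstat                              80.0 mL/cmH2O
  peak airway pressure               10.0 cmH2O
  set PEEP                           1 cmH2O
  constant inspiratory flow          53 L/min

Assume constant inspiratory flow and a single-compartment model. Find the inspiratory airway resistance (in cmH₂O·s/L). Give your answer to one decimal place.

4.5

Flow: 53 L/min ÷ 60 = 0.8833 L/s.
Equation of motion (constant flow): PIP = Vt/C + R·V̇ + PEEP.
R·V̇ = PIP − Vt/C − PEEP = 10.0 − 400/80.0 − 1 = 10.0 − 5.0 − 1 = 4.0 cmH2O.
R = 4.0 / 0.8833 = 4.528 cmH2O·s/L.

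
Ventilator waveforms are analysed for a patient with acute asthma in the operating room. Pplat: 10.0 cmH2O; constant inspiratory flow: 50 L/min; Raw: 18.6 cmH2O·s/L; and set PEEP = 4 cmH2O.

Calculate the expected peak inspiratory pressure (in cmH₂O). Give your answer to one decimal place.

25.5

Flow: 50 L/min ÷ 60 = 0.8333 L/s.
PIP = Pplat + Raw × flow = 10.0 + 18.6 × 0.8333 = 10.0 + 15.499 = 25.499 cmH2O.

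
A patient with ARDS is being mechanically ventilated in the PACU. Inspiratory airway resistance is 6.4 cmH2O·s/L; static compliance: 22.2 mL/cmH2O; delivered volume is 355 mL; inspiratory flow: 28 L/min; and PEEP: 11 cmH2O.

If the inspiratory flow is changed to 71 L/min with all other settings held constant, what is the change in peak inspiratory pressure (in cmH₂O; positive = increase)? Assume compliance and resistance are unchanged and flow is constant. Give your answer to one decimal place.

4.6

Flow: 28 L/min ÷ 60 = 0.4667 L/s.
New flow: 71 L/min ÷ 60 = 1.1833 L/s.
PIP = Vt/C + R·V̇ + PEEP (constant-flow equation of motion).
Only the resistive term changes: ΔPIP = R × ΔV̇ = 6.4 × (1.1833 − 0.4667) = 6.4 × 0.7166 = 4.586 cmH2O.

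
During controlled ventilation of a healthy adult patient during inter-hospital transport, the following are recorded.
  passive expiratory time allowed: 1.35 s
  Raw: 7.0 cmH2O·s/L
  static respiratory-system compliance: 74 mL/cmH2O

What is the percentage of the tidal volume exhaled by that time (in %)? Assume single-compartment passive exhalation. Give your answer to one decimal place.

92.6

τ = R × C = 7.0 × 74 mL/cmH2O = 7.0 × 0.074 L/cmH2O = 0.518 s.
Passive exhalation: V(t)/V₀ = e^(−t/τ) = e^(−1.35/0.518) = 0.07382.
Fraction exhaled = 1 − 0.07382 = 0.9262 → 92.62%.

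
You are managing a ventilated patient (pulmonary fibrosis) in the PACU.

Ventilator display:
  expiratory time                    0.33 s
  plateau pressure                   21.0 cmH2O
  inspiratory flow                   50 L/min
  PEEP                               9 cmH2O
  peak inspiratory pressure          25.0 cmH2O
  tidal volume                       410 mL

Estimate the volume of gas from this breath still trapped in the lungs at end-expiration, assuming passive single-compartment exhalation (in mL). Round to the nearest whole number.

55

Flow: 50 L/min ÷ 60 = 0.8333 L/s.
R = (PIP − Pplat)/V̇ = (25.0 − 21.0) / 0.8333 = 4.0/0.8333 = 4.8 cmH2O·s/L.
C = Vt/(Pplat − PEEP) = 410.0 / (21.0 − 9) = 410.0/12.0 = 34.167 mL/cmH2O.
τ = R × C = 4.8 × 0.03417 L/cmH2O = 0.164 s.
Fraction remaining = e^(−Te/τ) = e^(−0.33/0.164) = 0.1337.
Trapped volume = 410.0 × 0.1337 = 54.817 mL.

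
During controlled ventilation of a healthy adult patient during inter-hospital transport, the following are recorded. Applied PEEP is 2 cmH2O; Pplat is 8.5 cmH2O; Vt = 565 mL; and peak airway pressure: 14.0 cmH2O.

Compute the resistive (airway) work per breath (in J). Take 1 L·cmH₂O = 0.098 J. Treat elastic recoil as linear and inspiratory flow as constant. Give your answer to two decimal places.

0.30

With constant inspiratory flow the resistive pressure is constant at PIP − Pplat = 14.0 − 8.5 = 5.5 cmH2O, so resistive work = 5.5 × 0.565 = 3.108 L·cmH2O.
× 0.098 J/(L·cmH2O) → 0.3046 J.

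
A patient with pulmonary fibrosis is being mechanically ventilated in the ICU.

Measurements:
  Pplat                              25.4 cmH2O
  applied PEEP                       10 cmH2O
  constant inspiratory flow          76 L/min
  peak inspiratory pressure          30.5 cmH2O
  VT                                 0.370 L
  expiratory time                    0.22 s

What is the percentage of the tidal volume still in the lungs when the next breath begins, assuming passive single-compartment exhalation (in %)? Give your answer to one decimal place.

Flow: 76 L/min ÷ 60 = 1.2667 L/s.
R = (PIP − Pplat)/V̇ = (30.5 − 25.4) / 1.2667 = 5.1/1.2667 = 4.026 cmH2O·s/L.
C = Vt/(Pplat − PEEP) = 370.0 / (25.4 − 10) = 370.0/15.4 = 24.026 mL/cmH2O.
τ = R × C = 4.026 × 0.02403 L/cmH2O = 0.09674 s.
Fraction remaining at end-expiration = e^(−Te/τ) = e^(−0.22/0.09674) = 0.1029 → 10.29%.

10.3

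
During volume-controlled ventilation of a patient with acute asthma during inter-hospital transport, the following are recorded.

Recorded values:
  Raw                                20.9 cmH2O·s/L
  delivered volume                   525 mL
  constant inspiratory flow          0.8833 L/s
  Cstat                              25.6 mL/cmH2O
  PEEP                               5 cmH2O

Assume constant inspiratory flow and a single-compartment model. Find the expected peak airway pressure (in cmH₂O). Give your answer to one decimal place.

44.0

Equation of motion (constant flow): PIP = Vt/C + R·V̇ + PEEP.
PIP = 525/25.6 + 20.9×0.8833 + 5 = 20.508 + 18.461 + 5 = 43.969 cmH2O.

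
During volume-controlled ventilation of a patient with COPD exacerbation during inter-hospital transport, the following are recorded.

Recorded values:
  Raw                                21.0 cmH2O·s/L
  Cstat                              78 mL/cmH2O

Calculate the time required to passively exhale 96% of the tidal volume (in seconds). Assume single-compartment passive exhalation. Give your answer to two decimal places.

τ = R × C = 21.0 × 78 mL/cmH2O = 21.0 × 0.078 L/cmH2O = 1.638 s.
Exhaled fraction f = 1 − e^(−t/τ) → t = −τ·ln(1 − f) = −1.638·ln(0.04) = 5.273 s.

5.27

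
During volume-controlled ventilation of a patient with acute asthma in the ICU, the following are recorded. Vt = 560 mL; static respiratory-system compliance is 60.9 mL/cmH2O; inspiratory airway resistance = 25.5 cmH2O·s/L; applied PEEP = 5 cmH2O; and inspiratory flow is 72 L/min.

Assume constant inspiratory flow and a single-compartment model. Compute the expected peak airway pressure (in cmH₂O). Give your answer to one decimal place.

Flow: 72 L/min ÷ 60 = 1.2 L/s.
Equation of motion (constant flow): PIP = Vt/C + R·V̇ + PEEP.
PIP = 560/60.9 + 25.5×1.2 + 5 = 9.195 + 30.6 + 5 = 44.795 cmH2O.

44.8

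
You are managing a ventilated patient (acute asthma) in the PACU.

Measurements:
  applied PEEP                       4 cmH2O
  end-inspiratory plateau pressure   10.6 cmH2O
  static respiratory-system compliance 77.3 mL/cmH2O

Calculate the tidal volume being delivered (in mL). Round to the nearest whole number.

Vt = Cstat × (Pplat − PEEP) = 77.3 × (10.6 − 4) = 77.3 × 6.6 = 510.18 mL.

510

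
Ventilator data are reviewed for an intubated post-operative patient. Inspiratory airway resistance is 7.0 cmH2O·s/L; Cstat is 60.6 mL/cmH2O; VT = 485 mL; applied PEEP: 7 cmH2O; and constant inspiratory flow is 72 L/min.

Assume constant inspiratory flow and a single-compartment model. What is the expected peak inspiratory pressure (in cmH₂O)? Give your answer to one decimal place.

Flow: 72 L/min ÷ 60 = 1.2 L/s.
Equation of motion (constant flow): PIP = Vt/C + R·V̇ + PEEP.
PIP = 485/60.6 + 7.0×1.2 + 7 = 8.003 + 8.4 + 7 = 23.403 cmH2O.

23.4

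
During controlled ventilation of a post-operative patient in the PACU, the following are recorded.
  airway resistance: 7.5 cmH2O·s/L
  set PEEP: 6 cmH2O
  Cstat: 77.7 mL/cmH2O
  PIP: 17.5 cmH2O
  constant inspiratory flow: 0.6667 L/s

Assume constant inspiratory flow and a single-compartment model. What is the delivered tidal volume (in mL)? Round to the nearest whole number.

Equation of motion (constant flow): PIP = Vt/C + R·V̇ + PEEP.
Vt/C = PIP − R·V̇ − PEEP = 17.5 − 5.0 − 6 = 6.5 cmH2O.
Vt = C × 6.5 = 77.7 × 6.5 = 505.05 mL.

505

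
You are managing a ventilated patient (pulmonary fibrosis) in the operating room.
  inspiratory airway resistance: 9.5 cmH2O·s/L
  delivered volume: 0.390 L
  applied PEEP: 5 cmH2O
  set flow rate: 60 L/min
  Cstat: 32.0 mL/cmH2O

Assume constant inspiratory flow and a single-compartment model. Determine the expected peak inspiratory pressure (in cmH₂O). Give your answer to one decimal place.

Flow: 60 L/min ÷ 60 = 1 L/s.
Equation of motion (constant flow): PIP = Vt/C + R·V̇ + PEEP.
PIP = 390/32.0 + 9.5×1 + 5 = 12.188 + 9.5 + 5 = 26.688 cmH2O.

26.7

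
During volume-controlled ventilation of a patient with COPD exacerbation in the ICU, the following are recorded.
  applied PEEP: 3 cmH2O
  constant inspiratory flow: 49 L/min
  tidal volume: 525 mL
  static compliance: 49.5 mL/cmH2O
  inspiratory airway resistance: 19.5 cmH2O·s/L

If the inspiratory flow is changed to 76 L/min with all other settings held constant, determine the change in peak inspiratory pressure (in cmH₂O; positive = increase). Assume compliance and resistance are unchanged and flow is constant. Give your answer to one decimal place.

Flow: 49 L/min ÷ 60 = 0.8167 L/s.
New flow: 76 L/min ÷ 60 = 1.2667 L/s.
PIP = Vt/C + R·V̇ + PEEP (constant-flow equation of motion).
Only the resistive term changes: ΔPIP = R × ΔV̇ = 19.5 × (1.2667 − 0.8167) = 19.5 × 0.45 = 8.775 cmH2O.

8.8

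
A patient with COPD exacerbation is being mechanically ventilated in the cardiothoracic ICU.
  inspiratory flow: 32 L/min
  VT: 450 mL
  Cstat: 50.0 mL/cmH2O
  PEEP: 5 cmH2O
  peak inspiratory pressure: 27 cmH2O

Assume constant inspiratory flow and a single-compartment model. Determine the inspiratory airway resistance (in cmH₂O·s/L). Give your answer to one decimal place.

24.4

Flow: 32 L/min ÷ 60 = 0.5333 L/s.
Equation of motion (constant flow): PIP = Vt/C + R·V̇ + PEEP.
R·V̇ = PIP − Vt/C − PEEP = 27 − 450/50.0 − 5 = 27 − 9.0 − 5 = 13.0 cmH2O.
R = 13.0 / 0.5333 = 24.377 cmH2O·s/L.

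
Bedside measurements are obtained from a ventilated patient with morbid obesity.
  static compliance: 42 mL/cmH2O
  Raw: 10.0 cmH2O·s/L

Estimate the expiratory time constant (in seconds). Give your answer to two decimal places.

τ = R × C = 10.0 × 42 mL/cmH2O = 10.0 × 0.042 L/cmH2O = 0.42 s.

0.42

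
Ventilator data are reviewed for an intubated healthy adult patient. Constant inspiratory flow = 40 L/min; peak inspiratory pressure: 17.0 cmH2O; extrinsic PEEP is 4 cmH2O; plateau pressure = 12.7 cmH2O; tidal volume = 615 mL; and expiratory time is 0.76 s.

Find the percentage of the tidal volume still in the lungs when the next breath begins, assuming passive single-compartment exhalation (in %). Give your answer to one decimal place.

Flow: 40 L/min ÷ 60 = 0.6667 L/s.
R = (PIP − Pplat)/V̇ = (17.0 − 12.7) / 0.6667 = 4.3/0.6667 = 6.45 cmH2O·s/L.
C = Vt/(Pplat − PEEP) = 615.0 / (12.7 − 4) = 615.0/8.7 = 70.69 mL/cmH2O.
τ = R × C = 6.45 × 0.07069 L/cmH2O = 0.456 s.
Fraction remaining at end-expiration = e^(−Te/τ) = e^(−0.76/0.456) = 0.1889 → 18.89%.

18.9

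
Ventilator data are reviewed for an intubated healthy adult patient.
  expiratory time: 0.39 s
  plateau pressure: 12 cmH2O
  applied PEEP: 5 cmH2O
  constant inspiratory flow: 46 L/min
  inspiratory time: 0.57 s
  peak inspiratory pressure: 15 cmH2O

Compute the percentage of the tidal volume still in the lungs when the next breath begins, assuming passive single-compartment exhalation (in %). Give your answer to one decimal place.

20.3

Flow: 46 L/min ÷ 60 = 0.7667 L/s.
Vt = flow × Ti = 0.7667 L/s × 0.57 s × 1000 mL/L = 437.02 mL.
R = (PIP − Pplat)/V̇ = (15 − 12) / 0.7667 = 3.0/0.7667 = 3.913 cmH2O·s/L.
C = Vt/(Pplat − PEEP) = 437.02 / (12 − 5) = 437.02/7.0 = 62.431 mL/cmH2O.
τ = R × C = 3.913 × 0.06243 L/cmH2O = 0.2443 s.
Fraction remaining at end-expiration = e^(−Te/τ) = e^(−0.39/0.2443) = 0.2026 → 20.26%.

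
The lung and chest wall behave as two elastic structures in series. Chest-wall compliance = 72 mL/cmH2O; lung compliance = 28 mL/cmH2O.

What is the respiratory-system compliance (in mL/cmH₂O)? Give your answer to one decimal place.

20.2

Lung and chest wall are elastances in series: 1/Crs = 1/CL + 1/Ccw.
1/Crs = 1/28 + 1/72 = 0.0496.
Crs = 20.161 mL/cmH2O.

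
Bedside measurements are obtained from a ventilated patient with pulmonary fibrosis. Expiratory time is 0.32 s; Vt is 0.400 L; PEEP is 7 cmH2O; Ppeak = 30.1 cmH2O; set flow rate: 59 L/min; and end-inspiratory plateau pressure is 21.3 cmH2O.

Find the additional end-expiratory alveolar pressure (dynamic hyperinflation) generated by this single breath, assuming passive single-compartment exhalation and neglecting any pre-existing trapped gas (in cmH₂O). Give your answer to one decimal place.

4.0

Flow: 59 L/min ÷ 60 = 0.9833 L/s.
R = (PIP − Pplat)/V̇ = (30.1 − 21.3) / 0.9833 = 8.8/0.9833 = 8.949 cmH2O·s/L.
C = Vt/(Pplat − PEEP) = 400.0 / (21.3 − 7) = 400.0/14.3 = 27.972 mL/cmH2O.
τ = R × C = 8.949 × 0.02797 L/cmH2O = 0.2503 s.
Fraction remaining = e^(−Te/τ) = e^(−0.32/0.2503) = 0.2785; trapped volume = 400.0 × 0.2785 = 111.4 mL.
Additional alveolar pressure from trapping ≈ V_trapped / C = 111.4 / 27.972 = 3.983 cmH2O.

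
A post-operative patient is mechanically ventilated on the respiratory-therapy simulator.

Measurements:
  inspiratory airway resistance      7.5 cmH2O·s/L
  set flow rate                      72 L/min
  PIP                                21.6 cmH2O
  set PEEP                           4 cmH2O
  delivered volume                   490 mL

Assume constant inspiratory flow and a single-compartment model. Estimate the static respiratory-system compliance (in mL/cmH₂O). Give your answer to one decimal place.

57.0

Flow: 72 L/min ÷ 60 = 1.2 L/s.
Equation of motion (constant flow): PIP = Vt/C + R·V̇ + PEEP.
Vt/C = PIP − R·V̇ − PEEP = 21.6 − 7.5×1.2 − 4 = 21.6 − 9.0 − 4 = 8.6 cmH2O.
C = Vt / 8.6 = 490 / 8.6 = 56.977 mL/cmH2O.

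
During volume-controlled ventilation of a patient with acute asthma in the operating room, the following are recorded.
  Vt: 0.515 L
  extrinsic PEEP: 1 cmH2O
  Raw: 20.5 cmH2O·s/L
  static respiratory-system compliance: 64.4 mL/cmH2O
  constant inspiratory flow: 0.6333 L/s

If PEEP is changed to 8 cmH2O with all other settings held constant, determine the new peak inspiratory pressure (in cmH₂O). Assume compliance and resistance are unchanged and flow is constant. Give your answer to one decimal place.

29.0

PIP = Vt/C + R·V̇ + PEEP (constant-flow equation of motion).
Only the baseline term changes: ΔPIP = ΔPEEP = 8 − 1 = 7.0 cmH2O.
Original PIP = 515/64.4 + 20.5×0.6333 + 1 = 21.98 cmH2O; new PIP = 21.98 + (7.0) = 28.98 cmH2O.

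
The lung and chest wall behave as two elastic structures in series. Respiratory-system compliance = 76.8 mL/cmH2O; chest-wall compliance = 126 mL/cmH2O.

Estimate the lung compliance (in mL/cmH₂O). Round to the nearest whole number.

1/CL = 1/Crs − 1/Ccw.
1/CL = 1/76.8 − 1/126 = 0.005084.
CL = 196.7 mL/cmH2O.

197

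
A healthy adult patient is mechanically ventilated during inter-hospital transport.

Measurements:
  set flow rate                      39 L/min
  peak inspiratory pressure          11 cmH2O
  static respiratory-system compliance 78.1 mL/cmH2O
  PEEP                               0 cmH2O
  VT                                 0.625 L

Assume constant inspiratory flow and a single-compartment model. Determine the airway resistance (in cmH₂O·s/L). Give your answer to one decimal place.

4.6

Flow: 39 L/min ÷ 60 = 0.65 L/s.
Equation of motion (constant flow): PIP = Vt/C + R·V̇ + PEEP.
R·V̇ = PIP − Vt/C − PEEP = 11 − 625/78.1 − 0 = 11 − 8.003 − 0 = 2.997 cmH2O.
R = 2.997 / 0.65 = 4.611 cmH2O·s/L.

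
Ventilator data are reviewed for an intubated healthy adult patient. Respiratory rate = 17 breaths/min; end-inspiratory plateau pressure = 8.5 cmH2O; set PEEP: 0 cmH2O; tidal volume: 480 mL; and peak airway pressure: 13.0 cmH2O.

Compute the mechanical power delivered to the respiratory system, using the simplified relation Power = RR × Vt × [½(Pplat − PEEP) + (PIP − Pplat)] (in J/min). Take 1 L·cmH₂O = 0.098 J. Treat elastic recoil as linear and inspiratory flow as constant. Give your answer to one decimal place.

Per-breath work = Vt × [½(Pplat−PEEP) + (PIP−Pplat)] = 0.480 × [0.5×8.5 + 4.5] = 0.480 × 8.75 = 4.2 L·cmH2O.
Power = 17 × 4.2 = 71.4 L·cmH2O/min.
× 0.098 J/(L·cmH2O) → 6.997 J/min.

7.0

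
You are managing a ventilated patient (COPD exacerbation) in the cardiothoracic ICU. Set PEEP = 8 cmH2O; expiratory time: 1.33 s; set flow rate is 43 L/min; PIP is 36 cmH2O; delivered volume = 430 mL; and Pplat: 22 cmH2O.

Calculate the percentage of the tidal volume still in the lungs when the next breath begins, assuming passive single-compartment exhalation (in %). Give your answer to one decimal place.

10.9

Flow: 43 L/min ÷ 60 = 0.7167 L/s.
R = (PIP − Pplat)/V̇ = (36 − 22) / 0.7167 = 14.0/0.7167 = 19.534 cmH2O·s/L.
C = Vt/(Pplat − PEEP) = 430.0 / (22 − 8) = 430.0/14.0 = 30.714 mL/cmH2O.
τ = R × C = 19.534 × 0.03071 L/cmH2O = 0.5999 s.
Fraction remaining at end-expiration = e^(−Te/τ) = e^(−1.33/0.5999) = 0.1089 → 10.89%.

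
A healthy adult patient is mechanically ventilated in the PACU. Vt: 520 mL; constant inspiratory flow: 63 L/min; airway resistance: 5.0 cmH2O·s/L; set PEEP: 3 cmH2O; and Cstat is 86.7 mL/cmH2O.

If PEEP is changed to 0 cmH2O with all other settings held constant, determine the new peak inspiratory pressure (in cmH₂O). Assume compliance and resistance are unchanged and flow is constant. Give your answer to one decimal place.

11.2

Flow: 63 L/min ÷ 60 = 1.05 L/s.
PIP = Vt/C + R·V̇ + PEEP (constant-flow equation of motion).
Only the baseline term changes: ΔPIP = ΔPEEP = 0 − 3 = -3.0 cmH2O.
Original PIP = 520/86.7 + 5.0×1.05 + 3 = 14.248 cmH2O; new PIP = 14.248 + (-3.0) = 11.248 cmH2O.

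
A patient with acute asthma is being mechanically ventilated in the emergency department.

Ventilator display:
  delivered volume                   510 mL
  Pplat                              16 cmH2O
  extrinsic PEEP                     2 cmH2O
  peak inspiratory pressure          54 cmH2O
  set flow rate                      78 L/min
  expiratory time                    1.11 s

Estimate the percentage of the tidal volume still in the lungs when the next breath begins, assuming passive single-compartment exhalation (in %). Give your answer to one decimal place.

35.3

Flow: 78 L/min ÷ 60 = 1.3 L/s.
R = (PIP − Pplat)/V̇ = (54 − 16) / 1.3 = 38.0/1.3 = 29.231 cmH2O·s/L.
C = Vt/(Pplat − PEEP) = 510.0 / (16 − 2) = 510.0/14.0 = 36.429 mL/cmH2O.
τ = R × C = 29.231 × 0.03643 L/cmH2O = 1.065 s.
Fraction remaining at end-expiration = e^(−Te/τ) = e^(−1.11/1.065) = 0.3527 → 35.27%.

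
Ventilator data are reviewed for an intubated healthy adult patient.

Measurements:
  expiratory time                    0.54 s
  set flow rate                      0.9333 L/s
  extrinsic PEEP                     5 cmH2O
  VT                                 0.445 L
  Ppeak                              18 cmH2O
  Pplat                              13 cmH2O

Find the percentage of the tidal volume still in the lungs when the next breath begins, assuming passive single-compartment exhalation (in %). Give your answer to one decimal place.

16.3

R = (PIP − Pplat)/V̇ = (18 − 13) / 0.9333 = 5.0/0.9333 = 5.357 cmH2O·s/L.
C = Vt/(Pplat − PEEP) = 445.0 / (13 − 5) = 445.0/8.0 = 55.625 mL/cmH2O.
τ = R × C = 5.357 × 0.05563 L/cmH2O = 0.298 s.
Fraction remaining at end-expiration = e^(−Te/τ) = e^(−0.54/0.298) = 0.1633 → 16.33%.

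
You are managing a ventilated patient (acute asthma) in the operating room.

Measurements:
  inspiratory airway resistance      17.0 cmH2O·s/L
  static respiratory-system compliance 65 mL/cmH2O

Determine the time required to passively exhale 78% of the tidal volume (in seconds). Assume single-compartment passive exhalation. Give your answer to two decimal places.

1.67

τ = R × C = 17.0 × 65 mL/cmH2O = 17.0 × 0.065 L/cmH2O = 1.105 s.
Exhaled fraction f = 1 − e^(−t/τ) → t = −τ·ln(1 − f) = −1.105·ln(0.22) = 1.673 s.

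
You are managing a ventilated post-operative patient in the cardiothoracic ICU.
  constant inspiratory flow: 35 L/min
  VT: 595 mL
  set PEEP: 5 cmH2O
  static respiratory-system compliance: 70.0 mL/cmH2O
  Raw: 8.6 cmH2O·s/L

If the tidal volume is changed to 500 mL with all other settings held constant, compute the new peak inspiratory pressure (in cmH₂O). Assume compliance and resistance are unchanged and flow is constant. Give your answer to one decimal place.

Flow: 35 L/min ÷ 60 = 0.5833 L/s.
PIP = Vt/C + R·V̇ + PEEP (constant-flow equation of motion).
Only the elastic term changes: ΔPIP = ΔVt / C = (500 − 595) / 70.0 = -1.357 cmH2O.
Original PIP = 595/70.0 + 8.6×0.5833 + 5 = 18.516 cmH2O; new PIP = 18.516 + (-1.357) = 17.159 cmH2O.

17.2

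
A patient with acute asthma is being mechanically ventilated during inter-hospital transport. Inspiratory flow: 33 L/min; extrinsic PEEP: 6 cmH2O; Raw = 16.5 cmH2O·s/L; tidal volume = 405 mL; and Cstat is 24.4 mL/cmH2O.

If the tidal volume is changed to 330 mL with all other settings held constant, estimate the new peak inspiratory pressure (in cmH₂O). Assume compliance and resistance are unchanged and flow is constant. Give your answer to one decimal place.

28.6

Flow: 33 L/min ÷ 60 = 0.55 L/s.
PIP = Vt/C + R·V̇ + PEEP (constant-flow equation of motion).
Only the elastic term changes: ΔPIP = ΔVt / C = (330 − 405) / 24.4 = -3.074 cmH2O.
Original PIP = 405/24.4 + 16.5×0.55 + 6 = 31.673 cmH2O; new PIP = 31.673 + (-3.074) = 28.599 cmH2O.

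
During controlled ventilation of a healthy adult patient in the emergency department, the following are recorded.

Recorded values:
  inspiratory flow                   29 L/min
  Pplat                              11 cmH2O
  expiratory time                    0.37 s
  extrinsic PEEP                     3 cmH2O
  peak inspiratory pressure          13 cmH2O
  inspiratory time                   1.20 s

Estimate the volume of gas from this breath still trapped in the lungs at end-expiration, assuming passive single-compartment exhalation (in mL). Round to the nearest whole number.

Flow: 29 L/min ÷ 60 = 0.4833 L/s.
Vt = flow × Ti = 0.4833 L/s × 1.20 s × 1000 mL/L = 579.96 mL.
R = (PIP − Pplat)/V̇ = (13 − 11) / 0.4833 = 2.0/0.4833 = 4.138 cmH2O·s/L.
C = Vt/(Pplat − PEEP) = 579.96 / (11 − 3) = 579.96/8.0 = 72.495 mL/cmH2O.
τ = R × C = 4.138 × 0.0725 L/cmH2O = 0.3 s.
Fraction remaining = e^(−Te/τ) = e^(−0.37/0.3) = 0.2913.
Trapped volume = 579.96 × 0.2913 = 168.94 mL.

169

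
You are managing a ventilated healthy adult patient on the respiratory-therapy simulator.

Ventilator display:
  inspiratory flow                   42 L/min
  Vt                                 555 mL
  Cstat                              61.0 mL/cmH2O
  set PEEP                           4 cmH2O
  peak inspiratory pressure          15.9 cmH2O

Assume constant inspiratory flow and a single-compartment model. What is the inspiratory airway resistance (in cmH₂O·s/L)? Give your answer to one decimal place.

Flow: 42 L/min ÷ 60 = 0.7 L/s.
Equation of motion (constant flow): PIP = Vt/C + R·V̇ + PEEP.
R·V̇ = PIP − Vt/C − PEEP = 15.9 − 555/61.0 − 4 = 15.9 − 9.098 − 4 = 2.802 cmH2O.
R = 2.802 / 0.7 = 4.003 cmH2O·s/L.

4.0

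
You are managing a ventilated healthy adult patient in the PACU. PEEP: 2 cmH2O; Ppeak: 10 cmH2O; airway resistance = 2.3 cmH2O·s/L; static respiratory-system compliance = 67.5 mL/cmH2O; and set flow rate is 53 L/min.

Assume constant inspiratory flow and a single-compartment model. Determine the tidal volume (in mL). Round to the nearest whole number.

403

Flow: 53 L/min ÷ 60 = 0.8833 L/s.
Equation of motion (constant flow): PIP = Vt/C + R·V̇ + PEEP.
Vt/C = PIP − R·V̇ − PEEP = 10 − 2.032 − 2 = 5.968 cmH2O.
Vt = C × 5.968 = 67.5 × 5.968 = 402.84 mL.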